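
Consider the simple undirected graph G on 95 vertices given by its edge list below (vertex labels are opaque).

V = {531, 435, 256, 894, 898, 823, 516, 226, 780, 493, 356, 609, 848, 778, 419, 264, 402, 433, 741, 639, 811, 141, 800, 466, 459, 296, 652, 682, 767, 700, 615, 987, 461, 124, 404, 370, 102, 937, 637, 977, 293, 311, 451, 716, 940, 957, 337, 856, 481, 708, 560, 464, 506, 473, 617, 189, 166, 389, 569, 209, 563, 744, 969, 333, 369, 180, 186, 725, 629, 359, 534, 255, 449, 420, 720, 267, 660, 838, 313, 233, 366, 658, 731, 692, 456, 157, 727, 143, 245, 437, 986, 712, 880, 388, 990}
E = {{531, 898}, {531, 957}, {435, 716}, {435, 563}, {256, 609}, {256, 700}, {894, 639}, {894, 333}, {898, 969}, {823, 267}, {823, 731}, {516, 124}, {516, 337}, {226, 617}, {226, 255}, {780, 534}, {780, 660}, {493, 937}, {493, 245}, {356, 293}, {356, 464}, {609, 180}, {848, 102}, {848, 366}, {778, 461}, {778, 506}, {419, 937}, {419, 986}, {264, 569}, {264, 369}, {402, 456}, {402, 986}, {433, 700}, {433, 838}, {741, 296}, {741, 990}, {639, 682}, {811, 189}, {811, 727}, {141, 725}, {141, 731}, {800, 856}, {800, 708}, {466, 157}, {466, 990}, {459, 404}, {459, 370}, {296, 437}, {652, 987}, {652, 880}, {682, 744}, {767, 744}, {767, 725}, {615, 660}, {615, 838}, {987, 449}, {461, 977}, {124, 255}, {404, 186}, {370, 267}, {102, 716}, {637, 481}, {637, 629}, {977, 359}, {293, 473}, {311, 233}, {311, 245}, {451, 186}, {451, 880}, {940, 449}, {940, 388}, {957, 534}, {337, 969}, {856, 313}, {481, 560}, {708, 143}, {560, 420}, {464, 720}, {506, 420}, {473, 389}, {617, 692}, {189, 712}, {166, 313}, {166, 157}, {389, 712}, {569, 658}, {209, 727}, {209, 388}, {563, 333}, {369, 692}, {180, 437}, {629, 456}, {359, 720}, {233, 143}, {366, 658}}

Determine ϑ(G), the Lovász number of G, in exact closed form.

Vertex 209 has 2 neighbors: 727, 388.
Vertex 466 has 2 neighbors: 157, 990.
Vertex 459 has 2 neighbors: 404, 370.
deg(563) = 2; N(563) = {435, 333}.
deg(v) = 2 for all v (|V|=95); the odd cycle C_{95}.
spec(A) ≈ [2.0, 1.99563, 1.98253, 1.96076, 1.93042, 1.89163, 1.84458, 1.78946, 1.72651, 1.65602, 1.57828, 1.49364, 1.40247, 1.30517, 1.20216, 1.0939, 0.98085, 0.86351, 0.74239, 0.61803, 0.49097, 0.36176, 0.23097, 0.09917, -0.03307, -0.16516, -0.29653, -0.4266, -0.55481, -0.68059, -0.80339, -0.92268, -1.03794, -1.14866, -1.25435, -1.35456, -1.44885, -1.5368, -1.61803, -1.69219, -1.75895, -1.81801, -1.86913, -1.91207, -1.94665, -1.97272, -1.99017, -1.99891] (distinct, 5 d.p.).
λ_max=2, λ_min=-2*cos(pi/95); ϑ = −95·λ_min/(λ_max−λ_min) = 95*cos(pi/95)/(cos(pi/95) + 1).
ϑ(G) ≈ 47.4870.
Sandwich: α(G)=47 ≤ ϑ(G)=95*cos(pi/95)/(cos(pi/95) + 1) ≤ χ(Ḡ)=48 (both strict).

95*cos(pi/95)/(cos(pi/95) + 1)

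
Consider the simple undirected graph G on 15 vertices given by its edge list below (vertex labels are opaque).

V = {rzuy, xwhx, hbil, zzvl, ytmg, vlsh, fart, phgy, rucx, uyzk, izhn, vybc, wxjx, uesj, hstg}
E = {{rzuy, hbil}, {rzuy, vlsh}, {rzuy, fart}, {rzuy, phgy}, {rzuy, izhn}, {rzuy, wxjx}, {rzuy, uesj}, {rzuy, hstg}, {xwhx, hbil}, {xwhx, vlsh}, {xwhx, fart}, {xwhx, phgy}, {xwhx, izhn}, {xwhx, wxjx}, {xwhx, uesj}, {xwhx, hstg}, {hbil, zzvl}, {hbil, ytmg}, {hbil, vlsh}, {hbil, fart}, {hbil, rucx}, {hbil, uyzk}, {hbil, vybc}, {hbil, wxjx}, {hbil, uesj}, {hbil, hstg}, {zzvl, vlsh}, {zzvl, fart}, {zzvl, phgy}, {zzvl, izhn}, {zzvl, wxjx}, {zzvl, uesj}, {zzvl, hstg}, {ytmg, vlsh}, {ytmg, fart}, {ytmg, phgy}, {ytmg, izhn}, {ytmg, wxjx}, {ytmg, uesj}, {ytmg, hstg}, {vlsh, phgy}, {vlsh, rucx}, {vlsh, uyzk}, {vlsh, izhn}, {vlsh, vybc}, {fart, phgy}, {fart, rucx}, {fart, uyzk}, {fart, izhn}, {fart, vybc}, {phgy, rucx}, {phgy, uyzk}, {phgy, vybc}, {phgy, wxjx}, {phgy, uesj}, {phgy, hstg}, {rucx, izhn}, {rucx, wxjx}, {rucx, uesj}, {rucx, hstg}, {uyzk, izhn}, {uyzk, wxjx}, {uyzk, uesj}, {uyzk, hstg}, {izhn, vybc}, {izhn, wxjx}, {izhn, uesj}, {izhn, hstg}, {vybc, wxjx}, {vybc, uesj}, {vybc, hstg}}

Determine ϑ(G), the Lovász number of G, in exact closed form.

7

deg(izhn) = 12; N(izhn) = {rzuy, xwhx, zzvl, ytmg, vlsh, fart, rucx, uyzk, vybc, wxjx, uesj, hstg}.
deg(rucx) = 8; N(rucx) = {hbil, vlsh, fart, phgy, izhn, wxjx, uesj, hstg}.
N(hstg) = {rzuy, xwhx, hbil, zzvl, ytmg, phgy, rucx, uyzk, izhn, vybc}, |N(hstg)| = 10.
deg(fart) = 10; N(fart) = {rzuy, xwhx, hbil, zzvl, ytmg, phgy, rucx, uyzk, izhn, vybc}.
Complete multipartite on [7, 5, 3]: sandwich collapses at ϑ=7.
≈ 7.000000 (to 6 d.p.).
Check 7 ≤ 7 ≤ 7: collapsed.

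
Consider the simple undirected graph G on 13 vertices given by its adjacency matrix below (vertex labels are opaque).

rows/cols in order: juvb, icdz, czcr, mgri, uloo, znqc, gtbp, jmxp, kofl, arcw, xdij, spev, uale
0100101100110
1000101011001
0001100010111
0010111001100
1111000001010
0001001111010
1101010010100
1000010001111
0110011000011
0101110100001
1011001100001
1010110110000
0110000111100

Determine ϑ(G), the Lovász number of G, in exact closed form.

sqrt(13)

N(jmxp) = {juvb, znqc, arcw, xdij, spev, uale}, |N(jmxp)| = 6.
deg(arcw) = 6; N(arcw) = {icdz, mgri, uloo, znqc, jmxp, uale}.
N(czcr) = {mgri, uloo, kofl, xdij, spev, uale}, |N(czcr)| = 6.
N(uloo) = {juvb, icdz, czcr, mgri, arcw, spev}, |N(uloo)| = 6.
G on 13 vertices is 6-regular; SR(13,6,2,3) — a Paley graph.
Distinct eigenvalues (to 3 d.p.): [6.0, 1.303, -2.303].
λ_max=6, λ_min=-sqrt(13)/2 - 1/2; ϑ = −13·λ_min/(λ_max−λ_min) = sqrt(13).
Numerically 3.605551275.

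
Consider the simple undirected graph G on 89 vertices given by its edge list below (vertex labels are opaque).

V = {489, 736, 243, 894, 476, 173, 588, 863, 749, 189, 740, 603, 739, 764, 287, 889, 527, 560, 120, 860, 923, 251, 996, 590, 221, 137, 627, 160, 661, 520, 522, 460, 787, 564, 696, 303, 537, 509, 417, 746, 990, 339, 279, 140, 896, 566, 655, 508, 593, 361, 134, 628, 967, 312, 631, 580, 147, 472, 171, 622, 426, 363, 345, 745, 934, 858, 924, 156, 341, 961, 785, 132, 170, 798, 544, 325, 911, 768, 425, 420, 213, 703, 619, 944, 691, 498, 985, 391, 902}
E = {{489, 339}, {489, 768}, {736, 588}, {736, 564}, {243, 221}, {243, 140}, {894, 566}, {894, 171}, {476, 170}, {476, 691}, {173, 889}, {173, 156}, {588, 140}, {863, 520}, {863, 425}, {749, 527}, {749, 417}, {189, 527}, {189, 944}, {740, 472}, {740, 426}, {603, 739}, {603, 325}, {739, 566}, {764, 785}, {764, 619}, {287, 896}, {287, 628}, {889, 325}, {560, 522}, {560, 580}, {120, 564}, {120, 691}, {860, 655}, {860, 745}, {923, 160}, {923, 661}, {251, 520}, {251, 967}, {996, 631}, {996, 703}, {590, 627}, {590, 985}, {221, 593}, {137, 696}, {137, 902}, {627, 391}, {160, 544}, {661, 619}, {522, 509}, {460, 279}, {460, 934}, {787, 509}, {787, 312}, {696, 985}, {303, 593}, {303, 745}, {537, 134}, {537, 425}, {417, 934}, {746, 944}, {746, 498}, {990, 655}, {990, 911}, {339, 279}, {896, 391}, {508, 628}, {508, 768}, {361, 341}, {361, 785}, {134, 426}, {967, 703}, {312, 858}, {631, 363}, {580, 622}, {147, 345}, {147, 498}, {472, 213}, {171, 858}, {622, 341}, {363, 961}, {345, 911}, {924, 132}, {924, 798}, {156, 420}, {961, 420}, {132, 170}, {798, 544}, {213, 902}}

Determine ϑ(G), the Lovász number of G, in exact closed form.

Vertex 580 has 2 neighbors: 560, 622.
Vertex 566 has 2 neighbors: 894, 739.
deg(287) = 2; N(287) = {896, 628}.
N(619) = {764, 661}, |N(619)| = 2.
2-regular, N=89; this is C_{89}, the 89-cycle.
spec(A) ≈ [2.0, 1.995, 1.98, 1.955, 1.921, 1.877, 1.823, 1.761, 1.689, 1.61, 1.522, 1.427, 1.324, 1.215, 1.1, 0.98, 0.854, 0.724, 0.591, 0.455, 0.316, 0.176, 0.035, -0.106, -0.246, -0.386, -0.523, -0.658, -0.79, -0.917, -1.04, -1.158, -1.27, -1.376, -1.475, -1.567, -1.651, -1.726, -1.793, -1.851, -1.9, -1.939, -1.969, -1.989, -1.999] (distinct, 3 d.p.).
ϑ = −N·λ_min/(λ_max−λ_min) = −89·(-2*cos(pi/89))/(2−(-2*cos(pi/89))) = 89*cos(pi/89)/(cos(pi/89) + 1).
Numerically 44.48614.
44 ≤ 89*cos(pi/89)/(cos(pi/89) + 1) ≤ 45: both strict.

89*cos(pi/89)/(cos(pi/89) + 1)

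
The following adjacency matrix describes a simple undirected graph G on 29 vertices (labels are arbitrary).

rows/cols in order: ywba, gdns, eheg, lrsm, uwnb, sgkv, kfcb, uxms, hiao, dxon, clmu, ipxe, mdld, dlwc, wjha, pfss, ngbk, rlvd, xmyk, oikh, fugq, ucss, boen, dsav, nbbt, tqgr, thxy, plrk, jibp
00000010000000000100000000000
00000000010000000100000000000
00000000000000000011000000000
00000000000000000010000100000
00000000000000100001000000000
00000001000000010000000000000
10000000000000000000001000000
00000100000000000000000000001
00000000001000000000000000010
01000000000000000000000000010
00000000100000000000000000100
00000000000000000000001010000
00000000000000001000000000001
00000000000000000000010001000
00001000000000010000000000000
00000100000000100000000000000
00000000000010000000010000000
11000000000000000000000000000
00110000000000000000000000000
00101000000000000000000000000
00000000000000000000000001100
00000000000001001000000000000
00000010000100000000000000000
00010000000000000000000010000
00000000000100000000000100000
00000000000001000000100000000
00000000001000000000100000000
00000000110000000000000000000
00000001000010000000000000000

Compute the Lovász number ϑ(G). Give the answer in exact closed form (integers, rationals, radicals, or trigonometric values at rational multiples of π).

Vertex ywba has 2 neighbors: kfcb, rlvd.
Vertex oikh has 2 neighbors: eheg, uwnb.
Vertex uxms has 2 neighbors: sgkv, jibp.
deg(dxon) = 2; N(dxon) = {gdns, plrk}.
G on 29 vertices is 2-regular; a single 29-cycle (edge-transitive).
Distinct eigenvalues (to 5 d.p.): [2.0, 1.95324, 1.81515, 1.59219, 1.29477, 0.93682, 0.53506, 0.10828, -0.32356, -0.74028, -1.12237, -1.45199, -1.71371, -1.89531, -1.98828].
ϑ = −N·λ_min/(λ_max−λ_min) = −29·(-2*cos(pi/29))/(2−(-2*cos(pi/29))) = 29*cos(pi/29)/(cos(pi/29) + 1).
Numerically 14.45738.
Lovász sandwich 14 ≤ 29*cos(pi/29)/(cos(pi/29) + 1) ≤ 15: both strict.

29*cos(pi/29)/(cos(pi/29) + 1)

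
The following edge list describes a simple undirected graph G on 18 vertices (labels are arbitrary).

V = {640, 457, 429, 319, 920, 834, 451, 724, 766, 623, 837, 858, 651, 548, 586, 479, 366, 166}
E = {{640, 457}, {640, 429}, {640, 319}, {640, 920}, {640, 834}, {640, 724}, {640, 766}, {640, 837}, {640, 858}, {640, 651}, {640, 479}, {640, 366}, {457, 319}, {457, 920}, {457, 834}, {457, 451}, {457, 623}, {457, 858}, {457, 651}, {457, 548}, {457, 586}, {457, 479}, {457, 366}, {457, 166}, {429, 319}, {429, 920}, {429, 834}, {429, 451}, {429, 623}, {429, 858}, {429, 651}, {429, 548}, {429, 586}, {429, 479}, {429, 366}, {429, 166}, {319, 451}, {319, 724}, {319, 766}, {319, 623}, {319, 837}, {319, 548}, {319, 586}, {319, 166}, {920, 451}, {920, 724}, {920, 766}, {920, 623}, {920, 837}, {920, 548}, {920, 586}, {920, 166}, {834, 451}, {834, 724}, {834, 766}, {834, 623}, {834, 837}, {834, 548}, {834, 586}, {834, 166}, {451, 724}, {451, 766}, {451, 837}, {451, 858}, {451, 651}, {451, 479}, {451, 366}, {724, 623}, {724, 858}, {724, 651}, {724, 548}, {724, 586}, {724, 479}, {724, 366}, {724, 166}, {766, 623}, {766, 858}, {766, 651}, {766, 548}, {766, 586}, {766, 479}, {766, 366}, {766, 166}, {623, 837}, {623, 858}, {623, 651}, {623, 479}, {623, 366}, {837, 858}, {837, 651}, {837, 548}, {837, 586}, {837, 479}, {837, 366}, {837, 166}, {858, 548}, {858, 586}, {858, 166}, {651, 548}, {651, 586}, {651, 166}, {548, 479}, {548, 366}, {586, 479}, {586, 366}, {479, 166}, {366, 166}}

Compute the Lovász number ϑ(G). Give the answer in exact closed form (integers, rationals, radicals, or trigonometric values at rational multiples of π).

7

deg(479) = 11; N(479) = {640, 457, 429, 451, 724, 766, 623, 837, 548, 586, 166}.
deg(766) = 13; N(766) = {640, 319, 920, 834, 451, 623, 858, 651, 548, 586, 479, 366, 166}.
Vertex 651 has 11 neighbors: 640, 457, 429, 451, 724, 766, 623, 837, 548, 586, 166.
Vertex 429 has 13 neighbors: 640, 319, 920, 834, 451, 623, 858, 651, 548, 586, 479, 366, 166.
K_{7,6,5} (perfect); ϑ(G) = α(G) = max{7,6,5} = 7.
= 7.0000000… (decimal).
α=7, χ(Ḡ)=7; ϑ=7 lies between (collapsed).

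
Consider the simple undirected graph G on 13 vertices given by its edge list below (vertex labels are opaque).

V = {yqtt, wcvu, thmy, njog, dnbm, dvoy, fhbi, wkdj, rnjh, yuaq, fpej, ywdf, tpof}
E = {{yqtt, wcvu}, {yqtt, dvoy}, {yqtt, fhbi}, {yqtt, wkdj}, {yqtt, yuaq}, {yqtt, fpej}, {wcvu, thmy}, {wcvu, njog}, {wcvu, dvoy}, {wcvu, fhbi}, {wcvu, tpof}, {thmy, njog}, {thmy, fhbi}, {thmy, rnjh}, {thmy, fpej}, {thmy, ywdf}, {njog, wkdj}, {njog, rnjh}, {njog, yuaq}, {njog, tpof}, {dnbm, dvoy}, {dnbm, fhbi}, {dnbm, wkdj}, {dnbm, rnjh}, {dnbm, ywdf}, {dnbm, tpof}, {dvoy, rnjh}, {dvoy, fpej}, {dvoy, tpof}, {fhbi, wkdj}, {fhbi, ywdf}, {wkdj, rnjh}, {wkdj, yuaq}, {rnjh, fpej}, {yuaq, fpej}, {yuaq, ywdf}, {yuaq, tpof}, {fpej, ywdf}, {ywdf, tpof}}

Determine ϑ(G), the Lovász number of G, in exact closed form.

sqrt(13)

Vertex fpej has 6 neighbors: yqtt, thmy, dvoy, rnjh, yuaq, ywdf.
N(dnbm) = {dvoy, fhbi, wkdj, rnjh, ywdf, tpof}, |N(dnbm)| = 6.
Vertex ywdf has 6 neighbors: thmy, dnbm, fhbi, yuaq, fpej, tpof.
deg(rnjh) = 6; N(rnjh) = {thmy, njog, dnbm, dvoy, wkdj, fpej}.
deg(v) = 6 for all v (|V|=13); Paley(13): SR with (k,λ,μ)=(6,2,3).
The 3 distinct eigenvalues: [6.0, 1.30278, -2.30278].
−13·(-sqrt(13)/2 - 1/2) / ((6)−(-sqrt(13)/2 - 1/2)) = sqrt(13) = ϑ(G).
ϑ(G) ≈ 3.6055513.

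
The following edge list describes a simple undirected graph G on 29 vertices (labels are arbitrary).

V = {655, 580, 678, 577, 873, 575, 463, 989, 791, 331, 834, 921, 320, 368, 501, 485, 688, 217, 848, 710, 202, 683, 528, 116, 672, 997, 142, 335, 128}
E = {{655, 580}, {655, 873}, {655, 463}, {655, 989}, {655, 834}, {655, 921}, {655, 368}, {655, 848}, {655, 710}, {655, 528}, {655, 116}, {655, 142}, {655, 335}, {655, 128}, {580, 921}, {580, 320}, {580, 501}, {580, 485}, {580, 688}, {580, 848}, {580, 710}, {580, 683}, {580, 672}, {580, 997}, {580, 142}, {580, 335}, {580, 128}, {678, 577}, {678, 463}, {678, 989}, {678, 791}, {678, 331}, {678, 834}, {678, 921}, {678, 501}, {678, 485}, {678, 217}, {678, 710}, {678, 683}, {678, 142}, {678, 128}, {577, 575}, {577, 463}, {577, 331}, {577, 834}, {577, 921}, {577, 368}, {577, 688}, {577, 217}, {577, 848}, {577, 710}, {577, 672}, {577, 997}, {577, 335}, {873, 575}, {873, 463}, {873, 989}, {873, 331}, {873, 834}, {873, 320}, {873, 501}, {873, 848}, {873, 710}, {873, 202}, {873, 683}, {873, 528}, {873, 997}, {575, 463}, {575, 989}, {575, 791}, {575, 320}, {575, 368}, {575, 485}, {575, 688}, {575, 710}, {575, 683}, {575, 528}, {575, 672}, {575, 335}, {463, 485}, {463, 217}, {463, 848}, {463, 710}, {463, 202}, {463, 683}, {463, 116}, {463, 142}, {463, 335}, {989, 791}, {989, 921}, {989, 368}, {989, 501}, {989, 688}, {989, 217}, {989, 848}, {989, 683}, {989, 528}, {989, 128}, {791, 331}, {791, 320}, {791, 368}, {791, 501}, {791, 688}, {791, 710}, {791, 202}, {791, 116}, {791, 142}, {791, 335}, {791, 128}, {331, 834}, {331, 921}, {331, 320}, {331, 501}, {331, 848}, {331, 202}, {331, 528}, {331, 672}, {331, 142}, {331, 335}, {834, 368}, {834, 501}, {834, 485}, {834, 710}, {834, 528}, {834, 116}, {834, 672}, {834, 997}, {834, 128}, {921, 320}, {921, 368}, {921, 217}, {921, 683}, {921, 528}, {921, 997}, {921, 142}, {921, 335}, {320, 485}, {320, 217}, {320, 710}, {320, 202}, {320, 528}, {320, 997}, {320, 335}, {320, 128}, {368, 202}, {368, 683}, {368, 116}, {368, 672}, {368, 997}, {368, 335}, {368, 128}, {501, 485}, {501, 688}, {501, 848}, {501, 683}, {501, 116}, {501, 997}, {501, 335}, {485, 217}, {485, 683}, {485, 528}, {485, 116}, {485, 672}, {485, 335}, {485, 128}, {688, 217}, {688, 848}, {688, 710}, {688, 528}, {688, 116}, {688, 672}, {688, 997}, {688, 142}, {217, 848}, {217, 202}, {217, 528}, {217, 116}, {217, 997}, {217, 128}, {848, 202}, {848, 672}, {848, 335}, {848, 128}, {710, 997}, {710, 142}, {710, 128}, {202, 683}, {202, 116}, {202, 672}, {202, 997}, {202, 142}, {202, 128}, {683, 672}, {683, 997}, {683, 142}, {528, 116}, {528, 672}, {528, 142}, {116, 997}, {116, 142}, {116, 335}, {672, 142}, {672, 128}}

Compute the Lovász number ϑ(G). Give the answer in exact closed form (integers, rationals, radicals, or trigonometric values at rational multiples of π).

N(485) = {580, 678, 575, 463, 834, 320, 501, 217, 683, 528, 116, 672, 335, 128}, |N(485)| = 14.
N(142) = {655, 580, 678, 463, 791, 331, 921, 688, 710, 202, 683, 528, 116, 672}, |N(142)| = 14.
deg(655) = 14; N(655) = {580, 873, 463, 989, 834, 921, 368, 848, 710, 528, 116, 142, 335, 128}.
N(217) = {678, 577, 463, 989, 921, 320, 485, 688, 848, 202, 528, 116, 997, 128}, |N(217)| = 14.
Every vertex has degree 14 (N=29); SR(29,14,6,7) — a Paley graph.
The 3 distinct eigenvalues: [14.0, 2.1926, -3.1926].
Lovász (edge-transitive): ϑ = −29·(-sqrt(29)/2 - 1/2)/((14)−(-sqrt(29)/2 - 1/2)) = sqrt(29).
Numerically 5.38516.

sqrt(29)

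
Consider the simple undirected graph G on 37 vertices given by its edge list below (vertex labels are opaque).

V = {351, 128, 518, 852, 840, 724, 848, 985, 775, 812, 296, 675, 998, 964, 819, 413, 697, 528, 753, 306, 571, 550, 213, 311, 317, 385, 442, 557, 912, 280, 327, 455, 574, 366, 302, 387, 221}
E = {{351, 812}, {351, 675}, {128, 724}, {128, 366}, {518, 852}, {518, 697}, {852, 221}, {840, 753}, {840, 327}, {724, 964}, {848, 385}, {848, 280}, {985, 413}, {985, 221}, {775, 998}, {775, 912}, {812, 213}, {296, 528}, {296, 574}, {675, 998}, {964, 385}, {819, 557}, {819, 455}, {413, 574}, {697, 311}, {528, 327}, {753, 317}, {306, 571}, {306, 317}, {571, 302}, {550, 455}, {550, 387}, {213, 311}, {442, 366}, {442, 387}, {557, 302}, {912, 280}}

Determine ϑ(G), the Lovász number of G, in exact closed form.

Vertex 528 has 2 neighbors: 296, 327.
deg(128) = 2; N(128) = {724, 366}.
deg(317) = 2; N(317) = {753, 306}.
deg(306) = 2; N(306) = {571, 317}.
Regular of degree 2 on 37 vertices: connected 2-regular on 37 ⇒ C_{37}.
A has 19 distinct eigenvalues ≈ [2.0, 1.971232, 1.885755, 1.746028, 1.556072, 1.321349, 1.048615, 0.745713, 0.421359, 0.084882, -0.254036, -0.585646, -0.900407, -1.189266, -1.443912, -1.657019, -1.822457, -1.935466, -1.992795].
λ_max=2, λ_min=-2*cos(pi/37); ϑ = −37·λ_min/(λ_max−λ_min) = 37*cos(pi/37)/(cos(pi/37) + 1).
= 18.466617… (decimal).
Sandwich: α(G)=18 ≤ ϑ(G)=37*cos(pi/37)/(cos(pi/37) + 1) ≤ χ(Ḡ)=19 (both strict).

37*cos(pi/37)/(cos(pi/37) + 1)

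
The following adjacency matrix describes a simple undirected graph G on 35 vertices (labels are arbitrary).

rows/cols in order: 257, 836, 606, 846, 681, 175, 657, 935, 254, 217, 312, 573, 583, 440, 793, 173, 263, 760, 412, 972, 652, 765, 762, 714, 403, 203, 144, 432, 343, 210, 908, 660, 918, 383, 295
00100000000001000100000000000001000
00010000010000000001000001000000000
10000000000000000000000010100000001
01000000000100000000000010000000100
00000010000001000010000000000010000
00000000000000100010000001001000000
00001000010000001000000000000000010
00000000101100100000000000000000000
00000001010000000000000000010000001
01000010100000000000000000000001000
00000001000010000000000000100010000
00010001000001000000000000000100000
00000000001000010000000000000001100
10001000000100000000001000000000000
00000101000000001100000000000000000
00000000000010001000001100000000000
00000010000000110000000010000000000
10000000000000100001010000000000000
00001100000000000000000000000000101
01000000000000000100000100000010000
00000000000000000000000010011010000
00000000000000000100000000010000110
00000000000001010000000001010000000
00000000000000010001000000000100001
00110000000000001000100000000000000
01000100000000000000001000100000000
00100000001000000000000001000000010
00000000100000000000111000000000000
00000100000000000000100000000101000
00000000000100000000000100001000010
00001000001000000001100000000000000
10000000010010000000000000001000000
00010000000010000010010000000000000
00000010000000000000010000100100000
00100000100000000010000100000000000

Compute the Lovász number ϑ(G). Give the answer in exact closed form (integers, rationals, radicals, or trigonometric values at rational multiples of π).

15

Vertex 836 has 4 neighbors: 846, 217, 972, 203.
deg(652) = 4; N(652) = {403, 432, 343, 908}.
Vertex 263 has 4 neighbors: 657, 793, 173, 403.
Vertex 606 has 4 neighbors: 257, 403, 144, 295.
35-vertex 4-regular graph: this is K(7,3), the Kneser graph.
The 4 distinct eigenvalues: [4.0, 2.0, -1.0, -3.0].
ϑ = −N·λ_min/(λ_max−λ_min) = −35·(-3)/(4−(-3)) = 15.
ϑ(G) ≈ 15.00000000.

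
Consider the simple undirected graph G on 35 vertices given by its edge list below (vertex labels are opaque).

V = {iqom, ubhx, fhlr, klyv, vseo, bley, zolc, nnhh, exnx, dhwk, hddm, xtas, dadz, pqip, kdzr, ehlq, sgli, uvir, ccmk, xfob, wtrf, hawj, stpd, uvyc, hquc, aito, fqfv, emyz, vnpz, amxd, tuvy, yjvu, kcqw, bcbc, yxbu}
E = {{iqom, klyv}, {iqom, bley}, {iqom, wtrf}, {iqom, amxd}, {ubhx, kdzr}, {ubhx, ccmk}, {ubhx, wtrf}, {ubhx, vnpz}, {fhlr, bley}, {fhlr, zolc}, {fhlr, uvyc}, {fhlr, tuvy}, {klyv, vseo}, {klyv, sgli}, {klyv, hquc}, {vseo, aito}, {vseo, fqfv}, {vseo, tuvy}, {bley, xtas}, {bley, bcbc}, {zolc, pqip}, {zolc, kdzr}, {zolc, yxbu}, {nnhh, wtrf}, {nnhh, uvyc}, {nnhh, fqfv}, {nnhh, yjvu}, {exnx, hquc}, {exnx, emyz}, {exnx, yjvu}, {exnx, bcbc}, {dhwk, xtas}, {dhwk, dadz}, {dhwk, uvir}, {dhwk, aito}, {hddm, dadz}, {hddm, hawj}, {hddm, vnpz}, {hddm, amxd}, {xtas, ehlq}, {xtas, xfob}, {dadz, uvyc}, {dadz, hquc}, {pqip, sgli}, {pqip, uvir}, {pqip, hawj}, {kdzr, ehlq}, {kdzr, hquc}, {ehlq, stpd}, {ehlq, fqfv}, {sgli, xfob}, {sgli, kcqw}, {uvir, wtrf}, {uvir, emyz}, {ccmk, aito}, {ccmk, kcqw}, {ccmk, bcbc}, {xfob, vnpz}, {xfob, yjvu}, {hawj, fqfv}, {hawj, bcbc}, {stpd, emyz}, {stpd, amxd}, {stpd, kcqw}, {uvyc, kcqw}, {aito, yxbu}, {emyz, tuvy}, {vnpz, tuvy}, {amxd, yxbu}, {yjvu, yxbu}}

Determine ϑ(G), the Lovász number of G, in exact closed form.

15

Vertex hddm has 4 neighbors: dadz, hawj, vnpz, amxd.
deg(bcbc) = 4; N(bcbc) = {bley, exnx, ccmk, hawj}.
Vertex yjvu has 4 neighbors: nnhh, exnx, xfob, yxbu.
N(emyz) = {exnx, uvir, stpd, tuvy}, |N(emyz)| = 4.
Every vertex has degree 4 (N=35); Kneser K(7,3) on C(7,3)=35 vertices.
Distinct eigenvalues (to 5 d.p.): [4.0, 2.0, -1.0, -3.0].
Lovász: ϑ = −35(-3)/(4+-1*(-3)) = 15.
Numerically 15.0000.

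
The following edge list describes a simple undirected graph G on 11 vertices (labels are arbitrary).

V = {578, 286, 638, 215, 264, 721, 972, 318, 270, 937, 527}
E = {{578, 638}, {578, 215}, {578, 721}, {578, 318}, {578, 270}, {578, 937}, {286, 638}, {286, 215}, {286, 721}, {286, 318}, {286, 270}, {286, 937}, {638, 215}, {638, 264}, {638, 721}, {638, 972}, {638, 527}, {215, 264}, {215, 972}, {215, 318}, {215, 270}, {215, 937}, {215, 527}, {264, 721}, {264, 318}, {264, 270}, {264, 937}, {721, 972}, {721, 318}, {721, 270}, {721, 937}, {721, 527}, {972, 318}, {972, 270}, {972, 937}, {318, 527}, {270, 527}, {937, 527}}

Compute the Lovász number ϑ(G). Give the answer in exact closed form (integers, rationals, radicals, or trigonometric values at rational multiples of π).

5

Vertex 972 has 6 neighbors: 638, 215, 721, 318, 270, 937.
Vertex 286 has 6 neighbors: 638, 215, 721, 318, 270, 937.
Vertex 318 has 7 neighbors: 578, 286, 215, 264, 721, 972, 527.
N(215) = {578, 286, 638, 264, 972, 318, 270, 937, 527}, |N(215)| = 9.
3 parts of sizes [5, 4, 2]; α(G) = 5 = ϑ (perfect).
Numerically 5.00000000.
Lovász sandwich 5 ≤ 5 ≤ 5: collapsed.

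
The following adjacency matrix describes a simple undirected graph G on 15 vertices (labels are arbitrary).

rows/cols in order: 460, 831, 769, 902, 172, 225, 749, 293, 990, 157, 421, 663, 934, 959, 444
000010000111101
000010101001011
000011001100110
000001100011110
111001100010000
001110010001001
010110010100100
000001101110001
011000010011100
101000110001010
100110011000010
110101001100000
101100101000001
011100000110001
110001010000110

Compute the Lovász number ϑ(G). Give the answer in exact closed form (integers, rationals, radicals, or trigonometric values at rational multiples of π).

5

N(769) = {172, 225, 990, 157, 934, 959}, |N(769)| = 6.
deg(444) = 6; N(444) = {460, 831, 225, 293, 934, 959}.
N(172) = {460, 831, 769, 225, 749, 421}, |N(172)| = 6.
Vertex 421 has 6 neighbors: 460, 902, 172, 293, 990, 959.
Every vertex has degree 6 (N=15); Kneser-type, 2-subsets of [6].
A has 3 distinct eigenvalues ≈ [6.0, 1.0, -3.0].
With N=15: ϑ(G) = 15·(-1*(-3))/(6−(-3)) = 5.
≈ 5.0000000 (to 7 d.p.).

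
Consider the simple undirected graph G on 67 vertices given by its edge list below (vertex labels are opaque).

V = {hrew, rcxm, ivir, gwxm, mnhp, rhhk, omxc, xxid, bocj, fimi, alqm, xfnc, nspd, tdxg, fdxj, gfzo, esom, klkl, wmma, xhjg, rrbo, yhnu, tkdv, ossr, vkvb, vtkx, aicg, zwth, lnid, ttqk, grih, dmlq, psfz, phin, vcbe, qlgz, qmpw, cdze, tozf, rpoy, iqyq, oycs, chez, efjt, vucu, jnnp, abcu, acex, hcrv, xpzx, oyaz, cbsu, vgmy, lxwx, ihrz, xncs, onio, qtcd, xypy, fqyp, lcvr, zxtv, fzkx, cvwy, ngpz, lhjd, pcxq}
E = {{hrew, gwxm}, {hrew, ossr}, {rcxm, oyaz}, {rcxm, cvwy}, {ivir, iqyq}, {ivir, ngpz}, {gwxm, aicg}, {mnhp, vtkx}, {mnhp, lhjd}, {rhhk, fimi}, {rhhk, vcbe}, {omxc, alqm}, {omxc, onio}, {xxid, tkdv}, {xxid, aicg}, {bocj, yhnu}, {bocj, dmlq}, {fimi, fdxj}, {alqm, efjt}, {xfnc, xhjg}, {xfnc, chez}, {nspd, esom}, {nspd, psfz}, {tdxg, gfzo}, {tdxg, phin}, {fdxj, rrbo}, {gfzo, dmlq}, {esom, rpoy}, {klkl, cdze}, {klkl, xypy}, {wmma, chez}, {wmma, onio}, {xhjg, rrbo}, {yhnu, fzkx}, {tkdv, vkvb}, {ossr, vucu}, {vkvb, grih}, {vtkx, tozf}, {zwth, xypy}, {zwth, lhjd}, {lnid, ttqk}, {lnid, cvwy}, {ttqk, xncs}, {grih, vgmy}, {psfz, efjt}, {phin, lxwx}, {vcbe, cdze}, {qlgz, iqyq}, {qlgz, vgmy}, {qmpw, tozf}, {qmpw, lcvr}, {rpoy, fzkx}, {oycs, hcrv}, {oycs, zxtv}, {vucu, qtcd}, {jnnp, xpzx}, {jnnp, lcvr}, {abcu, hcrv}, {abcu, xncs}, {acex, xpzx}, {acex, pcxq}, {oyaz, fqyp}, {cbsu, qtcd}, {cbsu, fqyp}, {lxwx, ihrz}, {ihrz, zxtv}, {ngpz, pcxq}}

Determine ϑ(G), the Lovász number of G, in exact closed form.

deg(fqyp) = 2; N(fqyp) = {oyaz, cbsu}.
Vertex psfz has 2 neighbors: nspd, efjt.
N(ngpz) = {ivir, pcxq}, |N(ngpz)| = 2.
N(vtkx) = {mnhp, tozf}, |N(vtkx)| = 2.
deg(v) = 2 for all v (|V|=67); connected 2-regular on 67 ⇒ C_{67}.
spec(A) ≈ [2.0, 1.99121, 1.96493, 1.92137, 1.86093, 1.78414, 1.69166, 1.58432, 1.46306, 1.32894, 1.18314, 1.02695, 0.86173, 0.68893, 0.51009, 0.32675, 0.14055, -0.04689, -0.23391, -0.41888, -0.60017, -0.77618, -0.94538, -1.10626, -1.25743, -1.39754, -1.52537, -1.6398, -1.73981, -1.82454, -1.89323, -1.94529, -1.98025, -1.9978] (distinct, 5 d.p.).
Lovász (edge-transitive): ϑ = −67·(-2*cos(pi/67))/((2)−(-2*cos(pi/67))) = 67*cos(pi/67)/(cos(pi/67) + 1).
≈ 33.481580 (to 6 d.p.).
Check 33 ≤ 67*cos(pi/67)/(cos(pi/67) + 1) ≤ 34: both strict.

67*cos(pi/67)/(cos(pi/67) + 1)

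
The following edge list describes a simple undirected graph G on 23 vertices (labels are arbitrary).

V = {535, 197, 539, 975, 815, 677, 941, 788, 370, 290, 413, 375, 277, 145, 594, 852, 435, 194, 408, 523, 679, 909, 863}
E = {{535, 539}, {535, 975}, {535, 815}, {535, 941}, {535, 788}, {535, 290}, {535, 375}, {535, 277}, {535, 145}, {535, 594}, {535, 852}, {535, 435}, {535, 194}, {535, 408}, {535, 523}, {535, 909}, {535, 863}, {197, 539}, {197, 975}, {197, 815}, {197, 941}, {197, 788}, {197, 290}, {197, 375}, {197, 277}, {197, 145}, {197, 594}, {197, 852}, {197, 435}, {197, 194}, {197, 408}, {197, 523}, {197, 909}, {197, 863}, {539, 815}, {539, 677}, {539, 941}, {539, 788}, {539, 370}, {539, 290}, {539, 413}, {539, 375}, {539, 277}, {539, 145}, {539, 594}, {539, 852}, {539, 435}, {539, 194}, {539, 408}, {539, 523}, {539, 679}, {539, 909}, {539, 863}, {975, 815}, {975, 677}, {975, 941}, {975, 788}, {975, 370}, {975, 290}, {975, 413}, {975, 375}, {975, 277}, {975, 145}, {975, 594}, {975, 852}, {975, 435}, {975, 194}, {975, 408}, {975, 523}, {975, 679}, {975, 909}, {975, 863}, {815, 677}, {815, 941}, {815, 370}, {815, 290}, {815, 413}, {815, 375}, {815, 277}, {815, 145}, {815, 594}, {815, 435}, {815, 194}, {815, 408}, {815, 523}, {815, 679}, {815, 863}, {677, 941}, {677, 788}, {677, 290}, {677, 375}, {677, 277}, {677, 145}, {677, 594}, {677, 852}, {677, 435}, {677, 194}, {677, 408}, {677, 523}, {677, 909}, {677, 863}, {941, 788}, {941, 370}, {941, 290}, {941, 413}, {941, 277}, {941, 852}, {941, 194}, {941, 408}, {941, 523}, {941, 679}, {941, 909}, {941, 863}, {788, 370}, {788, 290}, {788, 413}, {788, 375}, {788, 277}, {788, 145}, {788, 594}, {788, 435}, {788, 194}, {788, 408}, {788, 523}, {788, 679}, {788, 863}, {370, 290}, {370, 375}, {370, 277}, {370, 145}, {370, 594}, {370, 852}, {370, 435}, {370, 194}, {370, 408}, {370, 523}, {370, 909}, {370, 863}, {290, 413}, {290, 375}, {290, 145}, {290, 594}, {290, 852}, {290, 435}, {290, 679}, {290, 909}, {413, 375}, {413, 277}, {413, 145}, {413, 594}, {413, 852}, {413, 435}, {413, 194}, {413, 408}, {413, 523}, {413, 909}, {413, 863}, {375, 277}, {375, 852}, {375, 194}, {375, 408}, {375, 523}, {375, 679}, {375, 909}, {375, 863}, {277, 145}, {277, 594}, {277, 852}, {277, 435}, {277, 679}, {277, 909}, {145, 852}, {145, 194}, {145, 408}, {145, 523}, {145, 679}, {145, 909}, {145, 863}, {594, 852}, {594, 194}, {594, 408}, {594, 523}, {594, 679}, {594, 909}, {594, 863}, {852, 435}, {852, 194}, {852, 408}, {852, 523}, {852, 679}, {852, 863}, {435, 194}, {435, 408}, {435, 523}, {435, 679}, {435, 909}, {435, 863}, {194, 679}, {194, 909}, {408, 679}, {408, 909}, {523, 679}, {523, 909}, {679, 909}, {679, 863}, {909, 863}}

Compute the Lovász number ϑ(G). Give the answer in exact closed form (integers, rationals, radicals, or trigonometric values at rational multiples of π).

N(852) = {535, 197, 539, 975, 677, 941, 370, 290, 413, 375, 277, 145, 594, 435, 194, 408, 523, 679, 863}, |N(852)| = 19.
N(290) = {535, 197, 539, 975, 815, 677, 941, 788, 370, 413, 375, 145, 594, 852, 435, 679, 909}, |N(290)| = 17.
deg(909) = 19; N(909) = {535, 197, 539, 975, 677, 941, 370, 290, 413, 375, 277, 145, 594, 435, 194, 408, 523, 679, 863}.
N(277) = {535, 197, 539, 975, 815, 677, 941, 788, 370, 413, 375, 145, 594, 852, 435, 679, 909}, |N(277)| = 17.
5 parts of sizes [6, 6, 5, 4, 2]; α(G) = 6 = ϑ (perfect).
= 6.0000000… (decimal).
Sandwich: α(G)=6 ≤ ϑ(G)=6 ≤ χ(Ḡ)=6 (collapsed).

6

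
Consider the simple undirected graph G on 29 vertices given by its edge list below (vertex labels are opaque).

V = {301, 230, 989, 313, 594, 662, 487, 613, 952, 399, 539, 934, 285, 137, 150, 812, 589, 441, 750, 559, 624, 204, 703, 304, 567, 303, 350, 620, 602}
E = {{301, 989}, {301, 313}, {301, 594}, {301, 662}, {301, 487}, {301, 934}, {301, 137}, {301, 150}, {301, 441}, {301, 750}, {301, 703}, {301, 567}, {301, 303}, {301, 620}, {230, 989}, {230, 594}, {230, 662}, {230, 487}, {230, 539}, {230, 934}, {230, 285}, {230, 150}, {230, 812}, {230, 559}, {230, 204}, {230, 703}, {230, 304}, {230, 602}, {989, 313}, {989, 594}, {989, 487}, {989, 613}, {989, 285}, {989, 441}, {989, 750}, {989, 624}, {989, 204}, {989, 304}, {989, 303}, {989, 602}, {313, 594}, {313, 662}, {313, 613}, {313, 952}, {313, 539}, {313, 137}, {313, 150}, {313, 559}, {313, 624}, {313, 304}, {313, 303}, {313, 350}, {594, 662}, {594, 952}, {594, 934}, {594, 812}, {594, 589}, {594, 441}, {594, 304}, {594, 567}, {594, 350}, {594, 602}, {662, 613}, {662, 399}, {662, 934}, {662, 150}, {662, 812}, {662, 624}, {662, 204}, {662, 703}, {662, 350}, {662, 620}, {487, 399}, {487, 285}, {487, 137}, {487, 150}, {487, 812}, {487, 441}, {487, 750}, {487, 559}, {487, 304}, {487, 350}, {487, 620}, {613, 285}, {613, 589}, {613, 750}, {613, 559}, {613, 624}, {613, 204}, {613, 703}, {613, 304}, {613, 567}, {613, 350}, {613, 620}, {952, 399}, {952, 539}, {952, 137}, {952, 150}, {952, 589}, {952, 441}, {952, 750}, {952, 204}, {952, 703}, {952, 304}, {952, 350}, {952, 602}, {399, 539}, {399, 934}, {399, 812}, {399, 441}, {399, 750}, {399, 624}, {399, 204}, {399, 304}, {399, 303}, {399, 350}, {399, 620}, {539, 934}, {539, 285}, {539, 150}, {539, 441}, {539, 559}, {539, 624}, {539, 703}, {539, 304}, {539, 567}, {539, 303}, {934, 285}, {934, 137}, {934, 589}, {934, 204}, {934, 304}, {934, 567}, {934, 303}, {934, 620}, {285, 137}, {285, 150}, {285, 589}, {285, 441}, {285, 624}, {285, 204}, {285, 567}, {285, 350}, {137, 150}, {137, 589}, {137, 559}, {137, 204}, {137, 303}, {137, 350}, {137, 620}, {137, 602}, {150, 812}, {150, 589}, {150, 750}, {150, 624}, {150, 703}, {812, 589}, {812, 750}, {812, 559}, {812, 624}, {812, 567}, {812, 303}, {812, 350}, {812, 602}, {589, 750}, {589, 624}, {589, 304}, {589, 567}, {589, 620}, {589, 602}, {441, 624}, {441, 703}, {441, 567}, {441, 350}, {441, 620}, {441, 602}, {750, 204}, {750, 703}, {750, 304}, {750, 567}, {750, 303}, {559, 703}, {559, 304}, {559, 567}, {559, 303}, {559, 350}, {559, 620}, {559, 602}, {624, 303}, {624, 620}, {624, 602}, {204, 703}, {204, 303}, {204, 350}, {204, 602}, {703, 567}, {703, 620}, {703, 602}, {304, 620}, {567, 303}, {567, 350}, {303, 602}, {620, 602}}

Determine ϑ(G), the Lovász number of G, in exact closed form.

deg(350) = 14; N(350) = {313, 594, 662, 487, 613, 952, 399, 285, 137, 812, 441, 559, 204, 567}.
deg(934) = 14; N(934) = {301, 230, 594, 662, 399, 539, 285, 137, 589, 204, 304, 567, 303, 620}.
Vertex 812 has 14 neighbors: 230, 594, 662, 487, 399, 150, 589, 750, 559, 624, 567, 303, 350, 602.
N(750) = {301, 989, 487, 613, 952, 399, 150, 812, 589, 204, 703, 304, 567, 303}, |N(750)| = 14.
Regular of degree 14 on 29 vertices: Paley(29): SR with (k,λ,μ)=(14,6,7).
The 3 distinct eigenvalues: [14.0, 2.192582, -3.192582].
Lovász (edge-transitive): ϑ = −29·(-sqrt(29)/2 - 1/2)/((14)−(-sqrt(29)/2 - 1/2)) = sqrt(29).
= 5.38516… (decimal).

sqrt(29)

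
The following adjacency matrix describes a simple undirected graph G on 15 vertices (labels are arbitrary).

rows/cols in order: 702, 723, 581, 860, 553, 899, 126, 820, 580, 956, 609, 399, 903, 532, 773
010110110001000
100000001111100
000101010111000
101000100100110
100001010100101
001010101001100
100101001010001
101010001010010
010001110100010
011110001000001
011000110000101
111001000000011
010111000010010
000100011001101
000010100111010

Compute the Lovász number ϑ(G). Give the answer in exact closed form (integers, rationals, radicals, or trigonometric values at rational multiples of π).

5

N(126) = {702, 860, 899, 580, 609, 773}, |N(126)| = 6.
deg(581) = 6; N(581) = {860, 899, 820, 956, 609, 399}.
Vertex 553 has 6 neighbors: 702, 899, 820, 956, 903, 773.
N(532) = {860, 820, 580, 399, 903, 773}, |N(532)| = 6.
Every vertex has degree 6 (N=15); this is K(6,2), the Kneser graph.
spec(A) ≈ [6.0, 1.0, -3.0] (distinct, 5 d.p.).
−15·(-3) / ((6)−(-3)) = 5 = ϑ(G).
ϑ(G) ≈ 5.00000000.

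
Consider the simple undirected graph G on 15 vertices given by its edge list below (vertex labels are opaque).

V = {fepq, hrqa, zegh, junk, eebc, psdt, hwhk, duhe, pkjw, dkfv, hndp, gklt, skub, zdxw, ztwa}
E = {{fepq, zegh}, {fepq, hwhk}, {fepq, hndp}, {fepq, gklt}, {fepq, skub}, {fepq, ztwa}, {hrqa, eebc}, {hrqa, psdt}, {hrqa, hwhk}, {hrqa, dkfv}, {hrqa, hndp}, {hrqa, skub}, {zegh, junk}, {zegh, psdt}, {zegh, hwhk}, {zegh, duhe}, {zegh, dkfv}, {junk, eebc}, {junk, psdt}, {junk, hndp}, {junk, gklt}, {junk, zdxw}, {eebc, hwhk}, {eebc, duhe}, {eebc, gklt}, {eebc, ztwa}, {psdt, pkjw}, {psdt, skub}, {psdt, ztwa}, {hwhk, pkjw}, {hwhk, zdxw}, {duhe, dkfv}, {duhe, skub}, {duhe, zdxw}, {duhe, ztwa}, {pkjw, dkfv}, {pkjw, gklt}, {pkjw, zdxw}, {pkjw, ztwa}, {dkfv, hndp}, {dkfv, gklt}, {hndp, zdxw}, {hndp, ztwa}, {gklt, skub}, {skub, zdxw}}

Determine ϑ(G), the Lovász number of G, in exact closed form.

deg(pkjw) = 6; N(pkjw) = {psdt, hwhk, dkfv, gklt, zdxw, ztwa}.
Vertex duhe has 6 neighbors: zegh, eebc, dkfv, skub, zdxw, ztwa.
N(hwhk) = {fepq, hrqa, zegh, eebc, pkjw, zdxw}, |N(hwhk)| = 6.
Vertex zdxw has 6 neighbors: junk, hwhk, duhe, pkjw, hndp, skub.
Regular of degree 6 on 15 vertices: Kneser K(6,2) on C(6,2)=15 vertices.
Distinct eigenvalues (to 4 d.p.): [6.0, 1.0, -3.0].
Lovász: ϑ = −15(-3)/(6+-1*(-3)) = 5.
Numerically 5.000000.

5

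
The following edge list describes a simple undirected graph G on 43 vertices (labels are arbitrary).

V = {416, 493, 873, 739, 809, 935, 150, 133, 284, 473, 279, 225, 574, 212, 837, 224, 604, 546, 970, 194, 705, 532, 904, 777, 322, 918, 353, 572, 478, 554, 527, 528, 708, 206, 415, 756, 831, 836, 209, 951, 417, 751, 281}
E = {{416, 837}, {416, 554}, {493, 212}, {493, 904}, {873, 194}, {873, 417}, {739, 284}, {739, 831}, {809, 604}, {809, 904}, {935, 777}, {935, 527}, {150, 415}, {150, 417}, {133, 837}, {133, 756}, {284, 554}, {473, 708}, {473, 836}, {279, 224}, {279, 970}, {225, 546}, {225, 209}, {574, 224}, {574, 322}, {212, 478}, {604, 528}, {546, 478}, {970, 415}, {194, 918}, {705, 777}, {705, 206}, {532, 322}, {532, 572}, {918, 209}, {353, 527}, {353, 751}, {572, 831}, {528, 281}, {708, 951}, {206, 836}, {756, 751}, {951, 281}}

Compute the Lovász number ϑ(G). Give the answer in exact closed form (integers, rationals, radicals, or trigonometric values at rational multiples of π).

Vertex 212 has 2 neighbors: 493, 478.
deg(809) = 2; N(809) = {604, 904}.
Vertex 281 has 2 neighbors: 528, 951.
deg(225) = 2; N(225) = {546, 209}.
Regular of degree 2 on 43 vertices: a single 43-cycle (edge-transitive).
The 22 distinct eigenvalues: [2.0, 1.9787, 1.9152, 1.8109, 1.668, 1.4895, 1.2793, 1.0419, 0.7822, 0.5059, 0.2187, -0.073, -0.3633, -0.6458, -0.9145, -1.1637, -1.3881, -1.583, -1.7441, -1.868, -1.9522, -1.9947].
−43·(-2*cos(pi/43)) / ((2)−(-2*cos(pi/43))) = 43*cos(pi/43)/(cos(pi/43) + 1) = ϑ(G).
ϑ(G) ≈ 21.4712837.
21 ≤ 43*cos(pi/43)/(cos(pi/43) + 1) ≤ 22: both strict.

43*cos(pi/43)/(cos(pi/43) + 1)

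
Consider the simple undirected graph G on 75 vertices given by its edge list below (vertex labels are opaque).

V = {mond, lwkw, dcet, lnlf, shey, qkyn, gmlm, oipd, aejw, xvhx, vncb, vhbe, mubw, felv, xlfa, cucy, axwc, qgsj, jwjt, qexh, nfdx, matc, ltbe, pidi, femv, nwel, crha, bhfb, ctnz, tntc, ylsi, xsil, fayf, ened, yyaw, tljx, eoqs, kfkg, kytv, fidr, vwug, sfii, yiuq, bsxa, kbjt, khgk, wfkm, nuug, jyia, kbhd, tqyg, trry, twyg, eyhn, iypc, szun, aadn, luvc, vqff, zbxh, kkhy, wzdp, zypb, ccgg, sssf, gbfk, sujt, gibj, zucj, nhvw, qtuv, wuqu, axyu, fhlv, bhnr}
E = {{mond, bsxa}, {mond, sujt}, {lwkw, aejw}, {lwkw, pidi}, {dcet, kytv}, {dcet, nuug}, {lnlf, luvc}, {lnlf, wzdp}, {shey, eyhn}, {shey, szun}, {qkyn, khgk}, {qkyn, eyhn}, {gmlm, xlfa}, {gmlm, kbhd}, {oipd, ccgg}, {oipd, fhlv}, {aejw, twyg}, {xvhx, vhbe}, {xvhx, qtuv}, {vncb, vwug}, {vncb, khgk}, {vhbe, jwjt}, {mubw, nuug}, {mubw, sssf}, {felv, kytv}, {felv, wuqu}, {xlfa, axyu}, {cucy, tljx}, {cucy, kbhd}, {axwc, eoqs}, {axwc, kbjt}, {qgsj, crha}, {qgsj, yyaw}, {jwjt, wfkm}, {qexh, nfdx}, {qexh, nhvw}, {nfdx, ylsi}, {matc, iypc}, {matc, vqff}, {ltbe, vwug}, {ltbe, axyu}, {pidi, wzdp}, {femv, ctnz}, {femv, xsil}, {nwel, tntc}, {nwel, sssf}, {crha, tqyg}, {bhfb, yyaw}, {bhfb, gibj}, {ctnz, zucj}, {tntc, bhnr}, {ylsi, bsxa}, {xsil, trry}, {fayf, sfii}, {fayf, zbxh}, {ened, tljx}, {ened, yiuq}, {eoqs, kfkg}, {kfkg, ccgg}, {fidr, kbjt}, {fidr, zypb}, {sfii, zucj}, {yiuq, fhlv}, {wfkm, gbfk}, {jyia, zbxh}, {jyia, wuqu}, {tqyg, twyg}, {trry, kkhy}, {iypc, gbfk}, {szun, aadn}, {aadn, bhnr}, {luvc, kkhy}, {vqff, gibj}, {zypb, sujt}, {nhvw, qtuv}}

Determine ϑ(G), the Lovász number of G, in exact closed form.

Vertex vhbe has 2 neighbors: xvhx, jwjt.
Vertex vwug has 2 neighbors: vncb, ltbe.
deg(zucj) = 2; N(zucj) = {ctnz, sfii}.
Vertex gmlm has 2 neighbors: xlfa, kbhd.
75-vertex 2-regular graph: a single 75-cycle (edge-transitive).
The 38 distinct eigenvalues: [2.0, 1.992986, 1.971992, 1.937166, 1.888753, 1.827091, 1.752613, 1.665842, 1.567387, 1.457937, 1.338261, 1.209198, 1.071654, 0.926592, 0.775031, 0.618034, 0.456702, 0.292166, 0.125581, -0.041885, -0.209057, -0.374763, -0.53784, -0.697144, -0.851559, -1.0, -1.141427, -1.274848, -1.399327, -1.51399, -1.618034, -1.710729, -1.791424, -1.859553, -1.914639, -1.956295, -1.984229, -1.998246].
λ_max=2, λ_min=-2*cos(pi/75); ϑ = −75·λ_min/(λ_max−λ_min) = 75*cos(pi/75)/(cos(pi/75) + 1).
ϑ(G) ≈ 37.4835458.
α=37, χ(Ḡ)=38; ϑ=75*cos(pi/75)/(cos(pi/75) + 1) lies between (both strict).

75*cos(pi/75)/(cos(pi/75) + 1)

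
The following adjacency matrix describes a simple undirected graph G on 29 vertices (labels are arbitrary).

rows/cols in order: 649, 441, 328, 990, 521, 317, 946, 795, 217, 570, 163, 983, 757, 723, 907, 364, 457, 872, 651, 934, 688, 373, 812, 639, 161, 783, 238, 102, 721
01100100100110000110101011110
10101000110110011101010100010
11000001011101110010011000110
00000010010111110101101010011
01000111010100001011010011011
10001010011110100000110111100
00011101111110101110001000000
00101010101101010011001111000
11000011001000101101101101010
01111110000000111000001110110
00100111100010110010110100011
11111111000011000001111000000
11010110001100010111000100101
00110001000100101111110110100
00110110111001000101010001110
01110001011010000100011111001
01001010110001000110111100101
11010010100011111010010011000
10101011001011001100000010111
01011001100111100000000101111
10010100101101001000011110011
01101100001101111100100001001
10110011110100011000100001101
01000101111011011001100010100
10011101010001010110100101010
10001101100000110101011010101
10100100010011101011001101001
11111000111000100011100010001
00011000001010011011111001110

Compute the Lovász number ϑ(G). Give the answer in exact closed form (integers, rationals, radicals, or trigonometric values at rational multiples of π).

deg(161) = 14; N(161) = {649, 990, 521, 317, 795, 570, 723, 364, 872, 651, 688, 639, 783, 102}.
N(872) = {649, 441, 990, 946, 217, 757, 723, 907, 364, 457, 651, 373, 161, 783}, |N(872)| = 14.
Vertex 688 has 14 neighbors: 649, 990, 317, 217, 163, 983, 723, 457, 373, 812, 639, 161, 102, 721.
deg(907) = 14; N(907) = {328, 990, 317, 946, 217, 570, 163, 723, 872, 934, 373, 783, 238, 102}.
G on 29 vertices is 14-regular; Paley(29): SR with (k,λ,μ)=(14,6,7).
spec(A) ≈ [14.0, 2.193, -3.193] (distinct, 3 d.p.).
λ_max=14, λ_min=-sqrt(29)/2 - 1/2; ϑ = −29·λ_min/(λ_max−λ_min) = sqrt(29).
≈ 5.385164807 (to 9 d.p.).

sqrt(29)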